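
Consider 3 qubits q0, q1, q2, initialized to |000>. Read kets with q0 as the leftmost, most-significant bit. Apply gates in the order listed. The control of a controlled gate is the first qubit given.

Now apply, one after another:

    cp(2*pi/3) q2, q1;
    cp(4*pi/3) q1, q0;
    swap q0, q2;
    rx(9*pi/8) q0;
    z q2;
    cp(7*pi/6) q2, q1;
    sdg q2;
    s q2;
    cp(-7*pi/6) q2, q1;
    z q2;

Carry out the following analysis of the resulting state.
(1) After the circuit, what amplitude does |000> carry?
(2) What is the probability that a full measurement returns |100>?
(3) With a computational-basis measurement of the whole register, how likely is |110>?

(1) |000> carries amplitude -sin(pi/16) in the final state. Key observation: gates 5-10 undo each other exactly, leaving only the rest of the circuit to track.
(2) The probability of measuring |100> is sin(7*pi/16)**2.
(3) A full measurement returns |110> with probability 0.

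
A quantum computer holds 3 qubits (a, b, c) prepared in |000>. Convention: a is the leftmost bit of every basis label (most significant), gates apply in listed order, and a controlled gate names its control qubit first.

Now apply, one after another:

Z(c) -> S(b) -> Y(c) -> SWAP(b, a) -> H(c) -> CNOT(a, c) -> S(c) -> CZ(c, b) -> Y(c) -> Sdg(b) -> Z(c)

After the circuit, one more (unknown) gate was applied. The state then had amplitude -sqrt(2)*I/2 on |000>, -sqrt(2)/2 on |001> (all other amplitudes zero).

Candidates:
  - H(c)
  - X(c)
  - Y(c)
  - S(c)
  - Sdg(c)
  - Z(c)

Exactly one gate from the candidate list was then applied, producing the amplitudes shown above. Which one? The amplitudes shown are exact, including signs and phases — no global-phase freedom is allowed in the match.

The unique candidate consistent with the amplitudes is Z(c).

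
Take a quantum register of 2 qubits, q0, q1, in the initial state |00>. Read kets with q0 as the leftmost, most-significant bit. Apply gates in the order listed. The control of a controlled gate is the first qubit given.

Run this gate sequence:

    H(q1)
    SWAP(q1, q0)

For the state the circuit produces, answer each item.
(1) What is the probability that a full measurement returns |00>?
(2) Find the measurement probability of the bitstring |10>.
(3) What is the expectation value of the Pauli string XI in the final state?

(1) The probability of measuring |00> is 1/2.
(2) Outcome |10> occurs with probability 1/2.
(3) The expectation value of XI is 1.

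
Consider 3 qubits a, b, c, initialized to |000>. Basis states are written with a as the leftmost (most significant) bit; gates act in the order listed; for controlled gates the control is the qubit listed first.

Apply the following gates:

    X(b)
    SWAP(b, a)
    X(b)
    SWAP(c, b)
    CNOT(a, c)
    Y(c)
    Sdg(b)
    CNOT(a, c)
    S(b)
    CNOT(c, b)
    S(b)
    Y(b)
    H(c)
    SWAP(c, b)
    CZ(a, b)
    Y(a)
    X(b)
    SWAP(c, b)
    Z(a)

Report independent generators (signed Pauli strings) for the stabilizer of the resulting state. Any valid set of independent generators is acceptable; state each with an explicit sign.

One valid set of independent stabilizer generators is -IIX, +ZII, -IZI (any independent generating set of the same group is equally correct).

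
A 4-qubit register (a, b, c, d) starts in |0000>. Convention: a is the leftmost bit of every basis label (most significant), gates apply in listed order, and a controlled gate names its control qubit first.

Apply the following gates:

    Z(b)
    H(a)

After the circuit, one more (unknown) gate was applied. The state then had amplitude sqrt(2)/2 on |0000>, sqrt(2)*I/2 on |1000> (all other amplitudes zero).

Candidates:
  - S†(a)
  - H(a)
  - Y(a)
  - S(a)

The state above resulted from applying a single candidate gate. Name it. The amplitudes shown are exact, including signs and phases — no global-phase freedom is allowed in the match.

The applied gate was S(a).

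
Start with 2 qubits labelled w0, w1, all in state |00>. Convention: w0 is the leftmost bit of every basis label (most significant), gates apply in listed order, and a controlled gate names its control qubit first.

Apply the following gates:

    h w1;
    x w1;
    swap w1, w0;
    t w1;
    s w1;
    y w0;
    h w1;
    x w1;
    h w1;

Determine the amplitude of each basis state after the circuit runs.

After the circuit, the state carries amplitude -sqrt(2)*I/2 on |00>, 0 on |01>, sqrt(2)*I/2 on |10>, 0 on |11>.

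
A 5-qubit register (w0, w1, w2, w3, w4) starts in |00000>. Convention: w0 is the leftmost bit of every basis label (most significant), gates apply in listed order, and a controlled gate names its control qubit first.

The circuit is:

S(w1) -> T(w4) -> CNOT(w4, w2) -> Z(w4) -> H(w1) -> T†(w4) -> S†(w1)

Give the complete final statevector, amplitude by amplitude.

The final amplitudes are sqrt(2)/2 on |00000>, -sqrt(2)*I/2 on |01000>, and 0 on every other basis state.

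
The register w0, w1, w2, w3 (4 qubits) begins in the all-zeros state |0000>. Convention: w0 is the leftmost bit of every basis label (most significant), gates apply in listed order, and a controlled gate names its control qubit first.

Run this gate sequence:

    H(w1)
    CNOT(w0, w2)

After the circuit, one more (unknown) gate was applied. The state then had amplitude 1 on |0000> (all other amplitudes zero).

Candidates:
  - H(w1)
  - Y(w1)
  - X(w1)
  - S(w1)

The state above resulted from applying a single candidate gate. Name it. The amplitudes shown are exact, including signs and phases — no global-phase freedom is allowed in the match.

It was H(w1) that produced the state shown.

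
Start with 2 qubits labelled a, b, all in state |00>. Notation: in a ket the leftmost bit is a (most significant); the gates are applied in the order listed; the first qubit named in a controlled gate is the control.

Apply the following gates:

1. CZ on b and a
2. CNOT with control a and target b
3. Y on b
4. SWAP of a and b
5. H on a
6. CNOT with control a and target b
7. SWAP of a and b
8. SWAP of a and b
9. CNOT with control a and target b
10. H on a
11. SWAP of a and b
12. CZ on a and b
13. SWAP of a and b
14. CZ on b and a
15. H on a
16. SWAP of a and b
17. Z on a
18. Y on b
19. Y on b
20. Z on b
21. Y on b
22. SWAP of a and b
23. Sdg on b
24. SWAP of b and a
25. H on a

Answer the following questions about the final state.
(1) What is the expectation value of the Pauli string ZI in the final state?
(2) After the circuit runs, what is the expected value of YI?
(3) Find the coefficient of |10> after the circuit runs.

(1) In the final state, ZI has expectation 0. Key observation: gates 4-11 undo each other exactly, leaving only the rest of the circuit to track.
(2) The expectation value of YI is 0.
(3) |10> carries amplitude 1/2 in the final state.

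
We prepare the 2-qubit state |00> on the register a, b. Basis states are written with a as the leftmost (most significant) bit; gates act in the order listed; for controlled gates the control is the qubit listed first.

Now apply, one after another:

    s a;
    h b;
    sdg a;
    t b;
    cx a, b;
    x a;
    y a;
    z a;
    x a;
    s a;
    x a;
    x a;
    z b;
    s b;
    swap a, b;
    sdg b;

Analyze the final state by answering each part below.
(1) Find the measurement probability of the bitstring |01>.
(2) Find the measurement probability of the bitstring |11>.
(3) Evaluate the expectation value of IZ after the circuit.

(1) Outcome |01> occurs with probability 1/2.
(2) A full measurement returns |11> with probability 1/2.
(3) The expectation value of IZ is -1.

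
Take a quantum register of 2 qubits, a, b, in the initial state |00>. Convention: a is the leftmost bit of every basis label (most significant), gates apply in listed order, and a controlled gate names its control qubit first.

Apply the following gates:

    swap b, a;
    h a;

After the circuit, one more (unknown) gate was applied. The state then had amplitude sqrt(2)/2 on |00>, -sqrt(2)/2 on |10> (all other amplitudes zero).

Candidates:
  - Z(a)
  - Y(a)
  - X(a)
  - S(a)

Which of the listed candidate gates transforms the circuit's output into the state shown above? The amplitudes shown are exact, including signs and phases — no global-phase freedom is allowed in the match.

It was Z(a) that produced the state shown.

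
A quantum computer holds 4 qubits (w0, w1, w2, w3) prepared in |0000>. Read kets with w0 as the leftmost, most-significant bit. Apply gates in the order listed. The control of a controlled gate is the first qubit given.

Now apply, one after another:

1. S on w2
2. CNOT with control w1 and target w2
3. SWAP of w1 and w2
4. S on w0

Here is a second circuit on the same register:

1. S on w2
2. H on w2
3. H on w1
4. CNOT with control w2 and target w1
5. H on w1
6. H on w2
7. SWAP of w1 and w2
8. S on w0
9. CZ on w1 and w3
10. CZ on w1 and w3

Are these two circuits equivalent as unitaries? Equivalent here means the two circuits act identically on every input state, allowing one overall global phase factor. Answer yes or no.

Yes, they are equivalent — the unitaries differ by at most a global phase.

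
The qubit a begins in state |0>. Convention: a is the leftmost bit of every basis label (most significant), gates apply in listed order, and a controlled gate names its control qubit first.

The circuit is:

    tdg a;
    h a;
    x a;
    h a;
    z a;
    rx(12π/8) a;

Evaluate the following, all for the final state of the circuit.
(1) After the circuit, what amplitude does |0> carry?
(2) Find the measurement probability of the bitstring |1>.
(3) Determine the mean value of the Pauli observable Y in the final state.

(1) The amplitude on |0> is -sqrt(2)/2.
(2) The probability of measuring |1> is 1/2.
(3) The observable Y averages to 1.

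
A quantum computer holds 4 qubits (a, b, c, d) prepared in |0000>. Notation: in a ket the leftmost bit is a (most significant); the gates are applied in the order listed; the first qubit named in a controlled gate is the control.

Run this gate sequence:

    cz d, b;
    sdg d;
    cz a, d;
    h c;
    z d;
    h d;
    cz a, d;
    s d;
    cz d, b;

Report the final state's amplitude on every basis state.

The final amplitudes are 1/2 on |0000>, I/2 on |0001>, 1/2 on |0010>, I/2 on |0011>, and 0 on every other basis state.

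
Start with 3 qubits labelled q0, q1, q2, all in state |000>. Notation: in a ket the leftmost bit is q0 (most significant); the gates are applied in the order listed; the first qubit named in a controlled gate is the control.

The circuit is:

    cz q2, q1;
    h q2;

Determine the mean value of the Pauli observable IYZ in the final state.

In the final state, IYZ has expectation 0.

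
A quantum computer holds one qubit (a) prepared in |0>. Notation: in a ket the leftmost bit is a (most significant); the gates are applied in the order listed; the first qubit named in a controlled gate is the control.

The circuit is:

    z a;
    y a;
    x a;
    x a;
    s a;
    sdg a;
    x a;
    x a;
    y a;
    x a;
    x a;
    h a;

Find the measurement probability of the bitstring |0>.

A full measurement returns |0> with probability 1/2.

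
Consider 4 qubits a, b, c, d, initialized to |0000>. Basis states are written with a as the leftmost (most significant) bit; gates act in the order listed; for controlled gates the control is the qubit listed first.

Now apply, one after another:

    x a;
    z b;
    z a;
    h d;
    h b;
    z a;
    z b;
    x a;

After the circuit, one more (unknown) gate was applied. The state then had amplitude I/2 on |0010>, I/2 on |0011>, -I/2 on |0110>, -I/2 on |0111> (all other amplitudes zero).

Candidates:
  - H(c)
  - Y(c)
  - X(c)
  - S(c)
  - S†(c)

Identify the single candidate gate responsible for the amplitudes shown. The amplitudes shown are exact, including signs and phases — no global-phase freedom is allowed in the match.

The applied gate was Y(c).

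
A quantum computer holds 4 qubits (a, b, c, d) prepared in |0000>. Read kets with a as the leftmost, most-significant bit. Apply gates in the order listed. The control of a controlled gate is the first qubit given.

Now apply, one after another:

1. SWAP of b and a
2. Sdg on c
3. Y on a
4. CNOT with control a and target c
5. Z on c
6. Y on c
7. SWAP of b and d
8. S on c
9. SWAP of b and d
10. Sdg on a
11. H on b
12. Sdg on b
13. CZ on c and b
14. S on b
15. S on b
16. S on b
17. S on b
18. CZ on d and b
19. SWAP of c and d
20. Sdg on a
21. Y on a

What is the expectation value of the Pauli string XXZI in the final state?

The expectation value of XXZI is 0. Key observation: the block from step 14 through step 17 cancels to the identity and can be dropped.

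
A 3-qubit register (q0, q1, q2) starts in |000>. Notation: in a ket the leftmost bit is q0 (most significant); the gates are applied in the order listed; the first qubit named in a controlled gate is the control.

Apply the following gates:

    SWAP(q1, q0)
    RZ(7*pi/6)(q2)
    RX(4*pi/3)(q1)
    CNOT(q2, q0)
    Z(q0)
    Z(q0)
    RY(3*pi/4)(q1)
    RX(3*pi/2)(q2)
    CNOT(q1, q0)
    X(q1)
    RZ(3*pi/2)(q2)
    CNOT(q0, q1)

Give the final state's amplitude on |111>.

The final state's coefficient on |111> equals -sqrt(12 - 6*sqrt(2))*exp(I*pi/6)/8 + sqrt(2*sqrt(2) + 4)*exp(2*I*pi/3)/8.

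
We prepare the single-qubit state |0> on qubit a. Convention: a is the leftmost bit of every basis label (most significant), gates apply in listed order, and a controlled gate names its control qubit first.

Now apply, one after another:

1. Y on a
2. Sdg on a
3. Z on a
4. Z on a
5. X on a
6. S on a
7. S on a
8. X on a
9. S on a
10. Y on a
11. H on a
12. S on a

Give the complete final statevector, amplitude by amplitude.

The final amplitudes are sqrt(2)/2 on |0>, sqrt(2)*I/2 on |1>.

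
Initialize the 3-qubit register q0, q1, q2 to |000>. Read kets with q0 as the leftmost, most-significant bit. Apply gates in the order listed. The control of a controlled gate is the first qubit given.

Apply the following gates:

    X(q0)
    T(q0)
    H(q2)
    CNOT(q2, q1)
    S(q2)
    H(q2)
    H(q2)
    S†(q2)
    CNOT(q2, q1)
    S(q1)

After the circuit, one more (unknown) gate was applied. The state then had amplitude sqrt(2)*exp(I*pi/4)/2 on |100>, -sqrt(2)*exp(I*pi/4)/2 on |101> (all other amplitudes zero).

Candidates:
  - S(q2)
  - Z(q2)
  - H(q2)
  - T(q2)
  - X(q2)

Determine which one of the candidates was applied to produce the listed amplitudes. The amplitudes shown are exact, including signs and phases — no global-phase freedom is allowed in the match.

The unique candidate consistent with the amplitudes is Z(q2). Key observation: the block from step 4 through step 9 cancels to the identity and can be dropped.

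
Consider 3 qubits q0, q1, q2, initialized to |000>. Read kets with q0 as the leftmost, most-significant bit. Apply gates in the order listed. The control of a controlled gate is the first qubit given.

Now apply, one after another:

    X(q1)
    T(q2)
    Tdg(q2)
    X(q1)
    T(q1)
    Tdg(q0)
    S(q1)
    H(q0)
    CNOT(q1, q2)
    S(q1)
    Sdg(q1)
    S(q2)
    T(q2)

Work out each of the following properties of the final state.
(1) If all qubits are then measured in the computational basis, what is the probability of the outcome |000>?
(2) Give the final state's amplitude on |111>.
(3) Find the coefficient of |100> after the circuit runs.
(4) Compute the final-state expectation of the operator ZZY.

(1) Outcome |000> occurs with probability 1/2. Key observation: the block from step 1 through step 4 cancels to the identity and can be dropped.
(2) The amplitude on |111> is 0.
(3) |100> carries amplitude sqrt(2)/2 in the final state.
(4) In the final state, ZZY has expectation 0.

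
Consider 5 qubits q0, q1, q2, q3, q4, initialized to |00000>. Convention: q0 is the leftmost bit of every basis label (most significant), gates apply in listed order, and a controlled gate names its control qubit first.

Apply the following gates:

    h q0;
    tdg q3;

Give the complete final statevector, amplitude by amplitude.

After the circuit, the state carries amplitude sqrt(2)/2 on |00000>, sqrt(2)/2 on |10000>, and 0 on every other basis state.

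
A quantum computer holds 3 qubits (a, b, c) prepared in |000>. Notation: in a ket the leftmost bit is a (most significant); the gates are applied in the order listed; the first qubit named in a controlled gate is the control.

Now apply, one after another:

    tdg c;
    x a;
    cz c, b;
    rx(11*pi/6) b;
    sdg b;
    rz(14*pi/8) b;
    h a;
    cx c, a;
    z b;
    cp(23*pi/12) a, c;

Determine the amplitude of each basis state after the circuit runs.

After the circuit, the state carries amplitude (1 + sqrt(3))*exp(I*pi/8)/4 on |000>, 0 on |001>, (-1 + sqrt(3))*exp(7*I*pi/8)/4 on |010>, 0 on |011>, (-sqrt(3) - 1)*exp(I*pi/8)/4 on |100>, 0 on |101>, -sqrt(3)*exp(7*I*pi/8)/4 + exp(7*I*pi/8)/4 on |110>, 0 on |111>.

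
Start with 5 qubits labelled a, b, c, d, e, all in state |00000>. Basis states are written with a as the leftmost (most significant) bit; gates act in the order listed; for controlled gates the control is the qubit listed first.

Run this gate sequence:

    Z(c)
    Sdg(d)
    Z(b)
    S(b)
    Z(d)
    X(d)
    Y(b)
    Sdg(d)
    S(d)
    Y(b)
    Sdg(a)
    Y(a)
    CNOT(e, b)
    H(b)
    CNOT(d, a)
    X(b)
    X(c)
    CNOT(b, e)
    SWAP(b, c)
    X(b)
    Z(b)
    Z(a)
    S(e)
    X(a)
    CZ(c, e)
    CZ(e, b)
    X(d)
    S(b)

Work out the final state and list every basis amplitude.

The resulting statevector has amplitude sqrt(2)*I/2 on |10000>, sqrt(2)/2 on |10101>, and 0 on every other basis state.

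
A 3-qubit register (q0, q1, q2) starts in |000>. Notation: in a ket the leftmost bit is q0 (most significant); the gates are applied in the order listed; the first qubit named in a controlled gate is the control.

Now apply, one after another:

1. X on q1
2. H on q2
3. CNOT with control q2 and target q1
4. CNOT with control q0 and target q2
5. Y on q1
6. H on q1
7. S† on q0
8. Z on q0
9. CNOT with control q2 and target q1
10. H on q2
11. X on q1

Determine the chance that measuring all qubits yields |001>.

The probability of measuring |001> is 1/2.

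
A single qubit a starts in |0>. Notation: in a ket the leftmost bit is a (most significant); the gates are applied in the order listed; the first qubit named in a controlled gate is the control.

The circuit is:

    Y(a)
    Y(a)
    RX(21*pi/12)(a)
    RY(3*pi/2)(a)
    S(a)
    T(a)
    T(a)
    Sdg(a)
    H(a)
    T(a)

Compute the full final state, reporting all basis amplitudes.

The resulting statevector has amplitude (1 - I)*(-sqrt(2 - sqrt(2)) + sqrt(sqrt(2) + 2))/4 on |0>, sqrt(2 - sqrt(2))*exp(3*I*pi/4)/4 + sqrt(2 - sqrt(2))*exp(I*pi/4)/4 + sqrt(sqrt(2) + 2)*exp(3*I*pi/4)/4 + sqrt(sqrt(2) + 2)*exp(I*pi/4)/4 on |1>.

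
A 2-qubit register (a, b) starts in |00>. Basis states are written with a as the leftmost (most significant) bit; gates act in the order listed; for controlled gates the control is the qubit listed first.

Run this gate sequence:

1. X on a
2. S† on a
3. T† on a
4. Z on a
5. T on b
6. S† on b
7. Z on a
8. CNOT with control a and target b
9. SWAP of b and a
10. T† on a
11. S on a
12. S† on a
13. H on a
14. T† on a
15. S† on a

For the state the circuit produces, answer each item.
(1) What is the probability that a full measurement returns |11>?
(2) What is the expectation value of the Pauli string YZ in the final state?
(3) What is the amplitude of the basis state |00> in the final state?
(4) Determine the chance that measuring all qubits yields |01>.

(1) Outcome |11> occurs with probability 1/2. Key observation: the block from step 11 through step 12 cancels to the identity and can be dropped.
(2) The expectation value of YZ is -sqrt(2)/2.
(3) The amplitude on |00> is 0.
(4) Outcome |01> occurs with probability 1/2.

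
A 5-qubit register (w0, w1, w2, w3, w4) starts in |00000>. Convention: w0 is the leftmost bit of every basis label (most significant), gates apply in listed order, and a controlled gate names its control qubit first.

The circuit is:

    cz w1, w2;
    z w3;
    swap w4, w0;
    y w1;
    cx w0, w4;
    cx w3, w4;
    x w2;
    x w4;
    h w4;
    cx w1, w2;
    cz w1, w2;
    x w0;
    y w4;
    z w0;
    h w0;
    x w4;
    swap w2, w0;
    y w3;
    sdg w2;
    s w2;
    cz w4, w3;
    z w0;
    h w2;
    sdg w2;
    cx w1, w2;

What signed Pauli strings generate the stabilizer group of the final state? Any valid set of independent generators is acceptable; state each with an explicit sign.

The final state is stabilized by the group generated by -IIIIX, +ZIIII, -IZIII, +IIZII, -IIIZI; other independent generating sets are equally valid.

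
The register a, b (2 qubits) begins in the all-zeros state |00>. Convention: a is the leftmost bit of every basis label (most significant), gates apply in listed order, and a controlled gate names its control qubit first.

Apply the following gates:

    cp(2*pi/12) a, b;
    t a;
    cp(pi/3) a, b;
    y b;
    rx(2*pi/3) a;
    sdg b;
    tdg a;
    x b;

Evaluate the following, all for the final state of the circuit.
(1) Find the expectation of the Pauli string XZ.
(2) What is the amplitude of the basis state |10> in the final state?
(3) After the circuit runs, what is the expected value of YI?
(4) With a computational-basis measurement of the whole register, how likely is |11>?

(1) In the final state, XZ has expectation -sqrt(6)/4.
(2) The final state's coefficient on |10> equals -sqrt(3)*exp(I*pi/4)/2.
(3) The observable YI averages to -sqrt(6)/4.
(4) The probability of measuring |11> is 0.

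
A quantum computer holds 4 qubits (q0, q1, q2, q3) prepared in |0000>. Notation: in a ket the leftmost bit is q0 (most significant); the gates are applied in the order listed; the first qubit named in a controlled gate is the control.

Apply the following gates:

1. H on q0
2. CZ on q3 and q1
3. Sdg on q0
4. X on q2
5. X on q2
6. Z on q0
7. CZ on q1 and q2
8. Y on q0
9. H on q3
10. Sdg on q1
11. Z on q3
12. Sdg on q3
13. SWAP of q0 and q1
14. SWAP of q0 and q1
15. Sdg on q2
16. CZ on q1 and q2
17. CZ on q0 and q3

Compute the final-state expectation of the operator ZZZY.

In the final state, ZZZY has expectation 1. Key observation: steps 13-14 multiply out to the identity, so the circuit reduces to the remaining gates.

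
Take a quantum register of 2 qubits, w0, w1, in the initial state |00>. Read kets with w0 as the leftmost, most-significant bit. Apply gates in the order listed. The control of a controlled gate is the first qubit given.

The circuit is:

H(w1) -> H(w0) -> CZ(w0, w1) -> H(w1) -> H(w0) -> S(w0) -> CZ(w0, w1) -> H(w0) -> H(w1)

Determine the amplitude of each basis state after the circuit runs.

The final amplitudes are 1/2 + I/2 on |00>, 0 on |01>, 1/2 - I/2 on |10>, 0 on |11>.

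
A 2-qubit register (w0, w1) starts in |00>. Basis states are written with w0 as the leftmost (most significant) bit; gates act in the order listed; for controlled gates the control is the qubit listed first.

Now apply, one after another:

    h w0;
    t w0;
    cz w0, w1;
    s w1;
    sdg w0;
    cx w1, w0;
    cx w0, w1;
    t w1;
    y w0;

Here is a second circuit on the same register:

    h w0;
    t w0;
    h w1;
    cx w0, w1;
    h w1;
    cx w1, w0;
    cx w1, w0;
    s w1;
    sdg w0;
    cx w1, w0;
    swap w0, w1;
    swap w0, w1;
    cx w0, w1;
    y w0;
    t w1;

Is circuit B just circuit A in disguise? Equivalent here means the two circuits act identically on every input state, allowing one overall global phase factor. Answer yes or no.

Yes, they are equivalent — the unitaries differ by at most a global phase.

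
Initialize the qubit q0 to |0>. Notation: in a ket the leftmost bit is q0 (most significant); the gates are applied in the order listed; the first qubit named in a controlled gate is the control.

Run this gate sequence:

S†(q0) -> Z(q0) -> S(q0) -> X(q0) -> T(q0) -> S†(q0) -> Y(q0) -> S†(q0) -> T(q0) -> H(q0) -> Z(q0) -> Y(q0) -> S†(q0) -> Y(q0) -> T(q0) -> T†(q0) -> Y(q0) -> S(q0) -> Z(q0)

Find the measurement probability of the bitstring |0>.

The probability of measuring |0> is 1/2. Key observation: gates 13-18 undo each other exactly, leaving only the rest of the circuit to track.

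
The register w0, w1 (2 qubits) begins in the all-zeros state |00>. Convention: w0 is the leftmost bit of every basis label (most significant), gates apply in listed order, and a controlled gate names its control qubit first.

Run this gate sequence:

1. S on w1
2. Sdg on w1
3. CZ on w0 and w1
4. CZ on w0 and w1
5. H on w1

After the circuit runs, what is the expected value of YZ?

In the final state, YZ has expectation 0. Key observation: steps 3-4 multiply out to the identity, so the circuit reduces to the remaining gates.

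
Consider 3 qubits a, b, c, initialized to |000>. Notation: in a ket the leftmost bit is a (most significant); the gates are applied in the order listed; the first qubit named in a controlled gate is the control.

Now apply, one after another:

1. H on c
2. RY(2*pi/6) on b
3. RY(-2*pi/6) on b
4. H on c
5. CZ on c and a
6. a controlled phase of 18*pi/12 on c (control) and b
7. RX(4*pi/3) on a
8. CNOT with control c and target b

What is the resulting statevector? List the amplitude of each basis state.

The resulting statevector has amplitude -1/2 on |000>, -sqrt(3)*I/2 on |100>, and 0 on every other basis state. Key observation: the block from step 1 through step 4 cancels to the identity and can be dropped.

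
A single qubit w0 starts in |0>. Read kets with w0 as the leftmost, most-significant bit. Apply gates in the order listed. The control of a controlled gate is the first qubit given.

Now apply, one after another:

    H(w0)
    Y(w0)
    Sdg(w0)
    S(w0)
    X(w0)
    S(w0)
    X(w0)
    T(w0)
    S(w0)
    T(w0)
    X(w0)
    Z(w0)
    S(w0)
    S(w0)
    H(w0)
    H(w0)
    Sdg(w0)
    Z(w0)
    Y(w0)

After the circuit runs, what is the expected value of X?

In the final state, X has expectation 1.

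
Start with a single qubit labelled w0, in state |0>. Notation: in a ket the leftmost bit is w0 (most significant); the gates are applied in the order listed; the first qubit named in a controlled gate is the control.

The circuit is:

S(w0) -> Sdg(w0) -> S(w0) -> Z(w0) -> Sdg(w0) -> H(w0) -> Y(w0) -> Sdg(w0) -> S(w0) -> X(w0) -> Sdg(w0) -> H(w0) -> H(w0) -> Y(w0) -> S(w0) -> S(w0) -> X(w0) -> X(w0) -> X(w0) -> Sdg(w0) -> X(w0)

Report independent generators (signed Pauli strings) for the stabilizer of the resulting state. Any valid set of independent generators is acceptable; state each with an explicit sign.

One valid set of independent stabilizer generators is +X (any independent generating set of the same group is equally correct).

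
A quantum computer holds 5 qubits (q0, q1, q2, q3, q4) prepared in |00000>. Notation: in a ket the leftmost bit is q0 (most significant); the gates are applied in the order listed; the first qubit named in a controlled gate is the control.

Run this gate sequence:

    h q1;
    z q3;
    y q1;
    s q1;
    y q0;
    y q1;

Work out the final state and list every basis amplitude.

The final amplitudes are -sqrt(2)/2 on |10000>, sqrt(2)*I/2 on |11000>, and 0 on every other basis state.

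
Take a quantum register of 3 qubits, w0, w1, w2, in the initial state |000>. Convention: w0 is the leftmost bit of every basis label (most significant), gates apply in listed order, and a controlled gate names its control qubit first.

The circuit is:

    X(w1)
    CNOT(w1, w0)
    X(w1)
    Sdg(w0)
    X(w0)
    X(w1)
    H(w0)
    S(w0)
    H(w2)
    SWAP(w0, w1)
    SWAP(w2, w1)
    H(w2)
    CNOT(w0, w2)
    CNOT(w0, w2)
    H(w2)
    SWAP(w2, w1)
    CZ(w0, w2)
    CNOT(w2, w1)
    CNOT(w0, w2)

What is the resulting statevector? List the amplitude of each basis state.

The resulting statevector has amplitude 0 on |000>, 0 on |001>, 0 on |010>, 0 on |011>, -1/2 on |100>, -I/2 on |101>, I/2 on |110>, 1/2 on |111>. Key observation: gates 11-16 undo each other exactly, leaving only the rest of the circuit to track.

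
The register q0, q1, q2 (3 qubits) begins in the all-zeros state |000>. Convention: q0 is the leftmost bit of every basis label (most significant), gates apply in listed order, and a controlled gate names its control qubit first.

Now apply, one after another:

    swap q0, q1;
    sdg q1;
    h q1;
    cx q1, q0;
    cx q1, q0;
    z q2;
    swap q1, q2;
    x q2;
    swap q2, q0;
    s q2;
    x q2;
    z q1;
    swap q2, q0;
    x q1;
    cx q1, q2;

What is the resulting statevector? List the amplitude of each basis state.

After the circuit, the state carries amplitude sqrt(2)/2 on |110>, sqrt(2)/2 on |111>, and 0 on every other basis state. Key observation: gates 4-5 undo each other exactly, leaving only the rest of the circuit to track.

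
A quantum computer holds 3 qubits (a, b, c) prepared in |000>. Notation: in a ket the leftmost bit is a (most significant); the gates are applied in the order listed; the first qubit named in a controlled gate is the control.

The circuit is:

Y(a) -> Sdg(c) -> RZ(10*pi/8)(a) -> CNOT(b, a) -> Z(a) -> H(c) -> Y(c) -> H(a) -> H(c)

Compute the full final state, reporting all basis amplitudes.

The resulting statevector has amplitude -sqrt(2)*exp(5*I*pi/8)/2 on |001>, sqrt(2)*exp(5*I*pi/8)/2 on |101>, and 0 on every other basis state.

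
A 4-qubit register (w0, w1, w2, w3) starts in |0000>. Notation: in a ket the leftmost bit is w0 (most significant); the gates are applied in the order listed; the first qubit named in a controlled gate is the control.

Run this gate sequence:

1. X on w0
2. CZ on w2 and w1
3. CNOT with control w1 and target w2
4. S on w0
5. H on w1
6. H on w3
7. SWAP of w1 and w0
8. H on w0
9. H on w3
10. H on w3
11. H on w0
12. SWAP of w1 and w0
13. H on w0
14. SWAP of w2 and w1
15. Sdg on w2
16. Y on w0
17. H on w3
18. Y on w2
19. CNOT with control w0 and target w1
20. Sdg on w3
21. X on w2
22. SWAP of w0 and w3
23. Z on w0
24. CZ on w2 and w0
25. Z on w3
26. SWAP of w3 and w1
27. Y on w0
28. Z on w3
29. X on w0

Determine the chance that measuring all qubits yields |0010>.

The probability of measuring |0010> is 1/4.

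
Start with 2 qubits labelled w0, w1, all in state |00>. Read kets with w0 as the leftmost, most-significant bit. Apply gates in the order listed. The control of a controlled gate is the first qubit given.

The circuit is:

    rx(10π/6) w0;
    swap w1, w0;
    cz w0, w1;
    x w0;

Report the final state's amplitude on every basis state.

The final amplitudes are 0 on |00>, 0 on |01>, -sqrt(3)/2 on |10>, -I/2 on |11>.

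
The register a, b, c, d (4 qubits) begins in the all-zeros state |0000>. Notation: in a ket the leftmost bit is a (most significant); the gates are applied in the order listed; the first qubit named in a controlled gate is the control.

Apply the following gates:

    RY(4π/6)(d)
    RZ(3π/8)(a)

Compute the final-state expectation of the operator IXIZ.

In the final state, IXIZ has expectation 0.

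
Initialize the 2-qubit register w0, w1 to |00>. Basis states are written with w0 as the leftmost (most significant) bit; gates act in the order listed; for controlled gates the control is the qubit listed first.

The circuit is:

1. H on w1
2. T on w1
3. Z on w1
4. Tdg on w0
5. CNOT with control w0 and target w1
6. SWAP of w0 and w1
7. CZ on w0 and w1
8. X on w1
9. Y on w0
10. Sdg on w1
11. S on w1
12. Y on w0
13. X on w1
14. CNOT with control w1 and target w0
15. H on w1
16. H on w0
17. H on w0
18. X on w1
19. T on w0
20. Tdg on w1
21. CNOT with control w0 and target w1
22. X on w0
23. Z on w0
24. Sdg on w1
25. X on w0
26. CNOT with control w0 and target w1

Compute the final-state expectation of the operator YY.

The expectation value of YY is -sqrt(2)/2. Key observation: the block from step 8 through step 13 cancels to the identity and can be dropped.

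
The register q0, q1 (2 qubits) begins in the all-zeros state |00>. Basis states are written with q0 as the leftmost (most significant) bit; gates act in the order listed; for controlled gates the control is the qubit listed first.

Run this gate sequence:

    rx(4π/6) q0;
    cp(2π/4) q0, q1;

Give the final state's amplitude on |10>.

The final state's coefficient on |10> equals -sqrt(3)*I/2.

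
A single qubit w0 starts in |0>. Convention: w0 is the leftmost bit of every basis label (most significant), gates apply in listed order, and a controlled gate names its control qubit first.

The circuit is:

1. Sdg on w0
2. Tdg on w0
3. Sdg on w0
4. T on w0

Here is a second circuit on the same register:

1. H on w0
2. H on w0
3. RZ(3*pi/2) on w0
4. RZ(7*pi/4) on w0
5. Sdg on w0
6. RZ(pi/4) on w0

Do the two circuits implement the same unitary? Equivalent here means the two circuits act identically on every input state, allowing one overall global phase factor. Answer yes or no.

Yes: on every input state the two circuits agree up to one overall phase factor.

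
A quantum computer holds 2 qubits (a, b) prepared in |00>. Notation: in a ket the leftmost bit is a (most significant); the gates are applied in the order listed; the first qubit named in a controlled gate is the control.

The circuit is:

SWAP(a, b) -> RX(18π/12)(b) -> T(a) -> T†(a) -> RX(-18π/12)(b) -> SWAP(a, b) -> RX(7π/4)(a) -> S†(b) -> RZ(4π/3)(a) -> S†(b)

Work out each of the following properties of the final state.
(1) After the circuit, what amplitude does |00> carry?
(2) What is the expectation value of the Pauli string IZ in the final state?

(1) The amplitude on |00> is sqrt(sqrt(2) + 2)*exp(I*pi/3)/2. Key observation: gates 1-6 undo each other exactly, leaving only the rest of the circuit to track.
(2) The expectation value of IZ is 1.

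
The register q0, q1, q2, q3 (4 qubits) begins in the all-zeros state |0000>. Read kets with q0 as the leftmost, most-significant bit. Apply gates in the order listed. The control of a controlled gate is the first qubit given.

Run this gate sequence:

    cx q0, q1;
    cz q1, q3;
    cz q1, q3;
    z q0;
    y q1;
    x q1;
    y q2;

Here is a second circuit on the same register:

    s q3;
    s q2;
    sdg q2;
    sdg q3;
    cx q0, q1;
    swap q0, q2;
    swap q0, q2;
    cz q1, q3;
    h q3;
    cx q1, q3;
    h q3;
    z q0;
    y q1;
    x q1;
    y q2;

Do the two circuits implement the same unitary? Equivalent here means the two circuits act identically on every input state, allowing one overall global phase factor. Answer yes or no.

Yes: on every input state the two circuits agree up to one overall phase factor.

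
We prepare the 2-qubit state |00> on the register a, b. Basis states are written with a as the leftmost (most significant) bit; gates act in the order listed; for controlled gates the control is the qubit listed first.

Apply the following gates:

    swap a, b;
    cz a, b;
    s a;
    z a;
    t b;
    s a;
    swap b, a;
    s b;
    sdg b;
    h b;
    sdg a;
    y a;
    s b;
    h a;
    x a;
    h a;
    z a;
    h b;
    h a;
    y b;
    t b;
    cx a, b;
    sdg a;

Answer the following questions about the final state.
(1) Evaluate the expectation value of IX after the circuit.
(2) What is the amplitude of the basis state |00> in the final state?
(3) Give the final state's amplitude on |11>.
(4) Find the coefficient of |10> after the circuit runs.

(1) In the final state, IX has expectation sqrt(2)/2. Key observation: gates 14-17 undo each other exactly, leaving only the rest of the circuit to track.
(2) The amplitude on |00> is sqrt(2)*(1 - I)/4.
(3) The final state's coefficient on |11> equals sqrt(2)*(1 + I)/4.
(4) The amplitude on |10> is 1/2.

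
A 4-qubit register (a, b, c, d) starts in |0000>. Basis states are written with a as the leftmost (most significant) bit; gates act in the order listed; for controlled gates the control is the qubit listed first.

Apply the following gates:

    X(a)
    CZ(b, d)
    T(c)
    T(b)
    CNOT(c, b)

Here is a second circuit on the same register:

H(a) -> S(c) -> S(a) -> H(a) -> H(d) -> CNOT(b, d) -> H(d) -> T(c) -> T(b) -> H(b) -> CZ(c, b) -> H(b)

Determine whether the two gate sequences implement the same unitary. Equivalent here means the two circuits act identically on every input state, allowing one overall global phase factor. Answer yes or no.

No, they are not equivalent — no single phase factor reconciles the two unitaries.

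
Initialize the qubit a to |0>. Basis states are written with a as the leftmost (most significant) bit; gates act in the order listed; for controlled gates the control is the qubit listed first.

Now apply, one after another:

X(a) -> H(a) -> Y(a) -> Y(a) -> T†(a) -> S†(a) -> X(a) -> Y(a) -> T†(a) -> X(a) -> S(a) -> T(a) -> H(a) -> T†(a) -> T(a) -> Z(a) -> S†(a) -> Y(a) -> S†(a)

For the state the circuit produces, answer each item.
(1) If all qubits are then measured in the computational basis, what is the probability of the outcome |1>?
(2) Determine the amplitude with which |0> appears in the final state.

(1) The probability of measuring |1> is sqrt(2)/4 + 1/2.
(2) |0> carries amplitude -exp(I*pi/4)/2 + I/2 in the final state.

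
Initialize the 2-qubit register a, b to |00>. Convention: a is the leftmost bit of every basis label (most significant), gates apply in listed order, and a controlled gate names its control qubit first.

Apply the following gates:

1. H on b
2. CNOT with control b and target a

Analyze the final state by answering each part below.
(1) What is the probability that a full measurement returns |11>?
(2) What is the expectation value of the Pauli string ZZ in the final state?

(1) A full measurement returns |11> with probability 1/2.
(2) The expectation value of ZZ is 1.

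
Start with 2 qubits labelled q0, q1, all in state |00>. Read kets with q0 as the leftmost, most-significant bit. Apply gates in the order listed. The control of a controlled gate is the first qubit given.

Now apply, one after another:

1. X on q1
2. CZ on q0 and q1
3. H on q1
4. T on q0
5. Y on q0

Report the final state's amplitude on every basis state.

After the circuit, the state carries amplitude 0 on |00>, 0 on |01>, sqrt(2)*I/2 on |10>, -sqrt(2)*I/2 on |11>.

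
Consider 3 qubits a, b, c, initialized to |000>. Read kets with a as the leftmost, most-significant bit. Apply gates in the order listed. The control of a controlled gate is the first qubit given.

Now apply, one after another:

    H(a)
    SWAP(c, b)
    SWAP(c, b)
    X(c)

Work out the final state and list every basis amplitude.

The final amplitudes are sqrt(2)/2 on |001>, sqrt(2)/2 on |101>, and 0 on every other basis state.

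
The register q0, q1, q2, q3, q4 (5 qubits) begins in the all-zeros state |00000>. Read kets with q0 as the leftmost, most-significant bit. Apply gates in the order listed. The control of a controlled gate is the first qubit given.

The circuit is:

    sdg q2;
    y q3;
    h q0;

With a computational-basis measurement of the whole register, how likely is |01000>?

Outcome |01000> occurs with probability 0.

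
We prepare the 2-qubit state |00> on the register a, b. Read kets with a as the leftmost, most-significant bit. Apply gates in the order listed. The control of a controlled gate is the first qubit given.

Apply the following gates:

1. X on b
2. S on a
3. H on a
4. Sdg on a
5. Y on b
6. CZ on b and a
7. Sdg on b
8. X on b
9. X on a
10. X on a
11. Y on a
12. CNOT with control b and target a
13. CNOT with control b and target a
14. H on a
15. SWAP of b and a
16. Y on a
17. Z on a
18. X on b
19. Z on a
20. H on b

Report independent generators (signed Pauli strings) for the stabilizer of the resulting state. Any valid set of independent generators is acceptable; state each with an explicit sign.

The stabilizer group can be generated by +IY, +ZI, among other valid generating sets. Key observation: the block from step 12 through step 13 cancels to the identity and can be dropped.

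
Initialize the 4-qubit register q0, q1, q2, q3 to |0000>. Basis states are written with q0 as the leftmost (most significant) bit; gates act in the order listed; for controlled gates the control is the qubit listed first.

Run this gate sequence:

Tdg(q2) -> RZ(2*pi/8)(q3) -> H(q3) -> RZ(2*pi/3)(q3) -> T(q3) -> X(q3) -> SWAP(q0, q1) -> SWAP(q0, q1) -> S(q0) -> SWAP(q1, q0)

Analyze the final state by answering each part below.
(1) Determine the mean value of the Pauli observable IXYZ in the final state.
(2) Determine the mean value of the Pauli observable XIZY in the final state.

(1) The expectation value of IXYZ is 0. Key observation: the block from step 7 through step 8 cancels to the identity and can be dropped.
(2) In the final state, XIZY has expectation 0.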